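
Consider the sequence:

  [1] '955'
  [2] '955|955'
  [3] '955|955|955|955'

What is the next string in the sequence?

Every step duplicates the string with '|' between the halves.
So the next term is two copies of 955|955|955|955 with '|' between the halves.

955|955|955|955|955|955|955|955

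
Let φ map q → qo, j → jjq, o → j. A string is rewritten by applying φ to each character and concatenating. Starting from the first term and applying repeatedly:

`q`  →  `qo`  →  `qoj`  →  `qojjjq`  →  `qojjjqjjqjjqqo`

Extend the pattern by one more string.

Replace each of the 14 characters of qojjjqjjqjjqqo in place — qo j jjq jjq jjq qo jjq jjq qo jjq jjq qo qo j — and concatenate.

qojjjqjjqjjqqojjqjjqqojjqjjqqoqoj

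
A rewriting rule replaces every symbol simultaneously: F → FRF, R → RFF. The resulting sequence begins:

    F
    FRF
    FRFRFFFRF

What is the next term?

FRFRFFFRFRFFFRFFRFFRFRFFFRF

Apply φ to FRFRFFFRF symbol by symbol: F→FRF, R→RFF, F→FRF, R→RFF, F→FRF, F→FRF, F→FRF, R→RFF, F→FRF; joined: FRF RFF FRF RFF FRF FRF FRF RFF FRF.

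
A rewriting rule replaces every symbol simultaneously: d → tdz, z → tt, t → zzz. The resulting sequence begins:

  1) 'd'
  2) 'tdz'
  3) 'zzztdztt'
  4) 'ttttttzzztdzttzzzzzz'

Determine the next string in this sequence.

Replace each of the 20 characters of ttttttzzztdzttzzzzzz in place — zzz zzz zzz zzz zzz zzz tt tt tt zzz tdz tt zzz zzz tt tt tt tt tt tt — and concatenate.

zzzzzzzzzzzzzzzzzzttttttzzztdzttzzzzzztttttttttttt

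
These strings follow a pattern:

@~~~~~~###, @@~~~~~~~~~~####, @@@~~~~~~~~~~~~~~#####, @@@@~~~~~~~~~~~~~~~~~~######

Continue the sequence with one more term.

The n-th term is n @'s then 4n+2 ~'s then n+2 #'s (n = 1, 2, …).
Setting n = 5 gives 5, 22, 7 characters in each block.

@@@@@~~~~~~~~~~~~~~~~~~~~~~#######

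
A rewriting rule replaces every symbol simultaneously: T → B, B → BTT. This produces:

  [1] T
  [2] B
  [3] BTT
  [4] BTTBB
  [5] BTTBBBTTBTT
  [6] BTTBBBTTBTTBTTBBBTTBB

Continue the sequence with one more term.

Applying the rule to each of the 21 symbols of BTTBBBTTBTTBTTBBBTTBB gives the pieces BTT B B BTT BTT BTT B B BTT B B BTT B B BTT BTT BTT B B BTT BTT, which concatenate to the answer.

BTTBBBTTBTTBTTBBBTTBBBTTBBBTTBTTBTTBBBTTBTT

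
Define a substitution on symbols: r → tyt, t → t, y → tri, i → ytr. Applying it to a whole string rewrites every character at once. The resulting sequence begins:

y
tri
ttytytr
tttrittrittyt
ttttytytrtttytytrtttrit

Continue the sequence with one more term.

tttttrittrittytttttrittrittytttttytytrt

φ(ttttytytrtttytytrtttrit) expands symbol-by-symbol to t t t t tri t tri t tyt t t t tri t tri t tyt t t t tyt ytr t; joining the 23 pieces gives the next term.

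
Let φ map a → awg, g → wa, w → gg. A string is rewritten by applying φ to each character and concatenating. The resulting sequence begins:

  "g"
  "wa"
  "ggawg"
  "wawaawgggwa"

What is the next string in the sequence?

ggawgggawgawgggwawawaggawg

Expanding wawaawgggwa: w→gg, a→awg, w→gg, a→awg, a→awg, w→gg, g→wa, g→wa, g→wa, w→gg, a→awg. Concatenated: gg awg gg awg awg gg wa wa wa gg awg.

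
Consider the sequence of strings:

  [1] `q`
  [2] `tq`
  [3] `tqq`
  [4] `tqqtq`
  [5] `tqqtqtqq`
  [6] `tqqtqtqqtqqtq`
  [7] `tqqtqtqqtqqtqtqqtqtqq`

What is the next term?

This is a Fibonacci-style word recurrence s(k) = s(k−1)·s(k−2): e.g. tq·q = tqq.
Continuing: tqqtqtqqtqqtqtqqtqtqq · tqqtqtqqtqqtq gives term 8.

tqqtqtqqtqqtqtqqtqtqqtqqtqtqqtqqtq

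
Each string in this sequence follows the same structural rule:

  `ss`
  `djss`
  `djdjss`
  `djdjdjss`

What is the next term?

The strings grow by a fixed prefix dj each time.
Applying this once more to djdjdjss:

djdjdjdjss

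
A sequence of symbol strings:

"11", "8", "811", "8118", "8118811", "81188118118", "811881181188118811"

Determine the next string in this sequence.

From term 3 onward, concatenate the last term with the second-to-last: 8·11 = 811, 811·8 = 8118, …
Continuing: 811881181188118811 · 81188118118 gives term 8.

81188118118811881181188118118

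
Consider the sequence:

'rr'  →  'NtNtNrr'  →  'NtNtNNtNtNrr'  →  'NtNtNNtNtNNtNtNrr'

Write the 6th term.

The strings grow by a fixed prefix NtNtN each time.
From NtNtNNtNtNNtNtNrr, 2 further steps: NtNtNNtNtNNtNtNrr → NtNtNNtNtNNtNtNNtNtNrr → (answer).

NtNtNNtNtNNtNtNNtNtNNtNtNrr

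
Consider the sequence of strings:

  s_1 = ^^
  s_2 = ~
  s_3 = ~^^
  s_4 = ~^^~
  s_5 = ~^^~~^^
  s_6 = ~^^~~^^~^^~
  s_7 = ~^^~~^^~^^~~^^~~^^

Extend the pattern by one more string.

This is a Fibonacci-style word recurrence s(k) = s(k−1)·s(k−2): e.g. ~·^^ = ~^^.
Continuing: ~^^~~^^~^^~~^^~~^^ · ~^^~~^^~^^~ gives term 8.

~^^~~^^~^^~~^^~~^^~^^~~^^~^^~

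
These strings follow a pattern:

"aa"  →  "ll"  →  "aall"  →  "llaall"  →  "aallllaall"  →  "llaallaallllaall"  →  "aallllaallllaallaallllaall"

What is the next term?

llaallaallllaallaallllaallllaallaallllaall

Each term (from the third on) is the two preceding terms concatenated in order: term 3 = aa·ll = aall.
The next term joins llaallaallllaall and aallllaallllaallaallllaall.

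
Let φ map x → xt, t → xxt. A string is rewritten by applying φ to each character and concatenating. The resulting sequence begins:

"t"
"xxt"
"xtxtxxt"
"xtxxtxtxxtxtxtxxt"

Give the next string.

Rewriting the 17 symbols of xtxxtxtxxtxtxtxxt one by one yields xt xxt xt xt xxt xt xxt xt xt xxt xt xxt xt xxt xt xt xxt; concatenated:

xtxxtxtxtxxtxtxxtxtxtxxtxtxxtxtxxtxtxtxxt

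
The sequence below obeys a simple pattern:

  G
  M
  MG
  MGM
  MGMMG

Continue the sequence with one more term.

Each term (from the third on) is the previous term followed by the one before it: term 3 = M·G = MG.
So term 6 is MGMMG·MGM.

MGMMGMGM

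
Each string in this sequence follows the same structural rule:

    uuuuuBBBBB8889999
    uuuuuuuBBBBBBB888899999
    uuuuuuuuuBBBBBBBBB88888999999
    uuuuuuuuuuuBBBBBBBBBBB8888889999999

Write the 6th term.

Each string has the form u^{2n-1} B^{2n-1} 8^{n} 9^{n+1}, where the shown terms are n = 3, 4, 5, 6.
At n = 8 the blocks have lengths 15, 15, 8, 9.

uuuuuuuuuuuuuuuBBBBBBBBBBBBBBB88888888999999999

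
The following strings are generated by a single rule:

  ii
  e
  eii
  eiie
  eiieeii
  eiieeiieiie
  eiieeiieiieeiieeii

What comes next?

Each term (from the third on) is the previous term followed by the one before it: term 3 = e·ii = eii.
So term 8 is eiieeiieiieeiieeii·eiieeiieiie.

eiieeiieiieeiieeiieiieeiieiie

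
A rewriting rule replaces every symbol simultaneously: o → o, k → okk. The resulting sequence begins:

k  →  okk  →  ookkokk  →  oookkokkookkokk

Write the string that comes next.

Applying the rule to each of the 15 symbols of oookkokkookkokk gives the pieces o o o okk okk o okk okk o o okk okk o okk okk, which concatenate to the answer.

ooookkokkookkokkoookkokkookkokk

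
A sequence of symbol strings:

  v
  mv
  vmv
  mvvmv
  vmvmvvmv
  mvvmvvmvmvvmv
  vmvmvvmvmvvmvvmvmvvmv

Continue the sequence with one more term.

mvvmvvmvmvvmvvmvmvvmvmvvmvvmvmvvmv

From term 3 onward, concatenate the second-to-last term with the last: v·mv = vmv, mv·vmv = mvvmv, …
The next term joins mvvmvvmvmvvmv and vmvmvvmvmvvmvvmvmvvmv.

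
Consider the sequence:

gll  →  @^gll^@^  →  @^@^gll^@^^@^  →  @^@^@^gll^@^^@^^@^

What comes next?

@^@^@^@^gll^@^^@^^@^^@^

Every step adds @^ to the front and ^@^ to the end of the previous string.
So the next term is @^·@^@^@^gll^@^^@^^@^·^@^.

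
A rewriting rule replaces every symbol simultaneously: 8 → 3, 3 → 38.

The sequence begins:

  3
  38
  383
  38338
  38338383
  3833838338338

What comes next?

Replace each of the 13 characters of 3833838338338 in place — 38 3 38 38 3 38 3 38 38 3 38 38 3 — and concatenate.

383383833833838338383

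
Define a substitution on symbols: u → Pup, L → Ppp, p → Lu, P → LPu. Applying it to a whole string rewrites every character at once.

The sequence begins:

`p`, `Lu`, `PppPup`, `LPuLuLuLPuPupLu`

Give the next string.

Rewriting the 15 symbols of LPuLuLuLPuPupLu one by one yields Ppp LPu Pup Ppp Pup Ppp Pup Ppp LPu Pup LPu Pup Lu Ppp Pup; concatenated:

PppLPuPupPppPupPppPupPppLPuPupLPuPupLuPppPup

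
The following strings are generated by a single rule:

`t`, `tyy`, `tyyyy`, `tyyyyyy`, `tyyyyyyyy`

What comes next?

The strings grow by a fixed suffix yy each time.
Applying this once more to tyyyyyyyy:

tyyyyyyyyyy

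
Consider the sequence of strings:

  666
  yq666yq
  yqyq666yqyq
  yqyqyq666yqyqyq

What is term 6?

Each term wraps the previous one in yq on the left and yq on the right.
From yqyqyq666yqyqyq, 2 further steps: yqyqyq666yqyqyq → yqyqyqyq666yqyqyqyq → (answer).

yqyqyqyqyq666yqyqyqyqyq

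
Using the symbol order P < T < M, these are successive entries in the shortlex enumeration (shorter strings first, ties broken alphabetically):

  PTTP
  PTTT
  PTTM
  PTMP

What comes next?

Find the rightmost character of PTMP below M, bump it to the next letter, and reset everything to its right to P.

PTMT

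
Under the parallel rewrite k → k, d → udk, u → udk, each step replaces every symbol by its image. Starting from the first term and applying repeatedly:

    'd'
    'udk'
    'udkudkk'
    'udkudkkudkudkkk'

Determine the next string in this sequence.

φ(udkudkkudkudkkk) expands symbol-by-symbol to udk udk k udk udk k k udk udk k udk udk k k k; joining the 15 pieces gives the next term.

udkudkkudkudkkkudkudkkudkudkkkk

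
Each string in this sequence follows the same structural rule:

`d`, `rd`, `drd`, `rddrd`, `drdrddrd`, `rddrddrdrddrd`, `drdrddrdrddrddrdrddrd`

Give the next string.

rddrddrdrddrddrdrddrdrddrddrdrddrd

From term 3 onward, concatenate the second-to-last term with the last: d·rd = drd, rd·drd = rddrd, …
The next term joins rddrddrdrddrd and drdrddrdrddrddrdrddrd.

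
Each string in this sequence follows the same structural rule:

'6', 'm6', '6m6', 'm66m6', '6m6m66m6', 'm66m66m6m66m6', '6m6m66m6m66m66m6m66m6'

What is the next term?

This is a Fibonacci-style word recurrence s(k) = s(k−2)·s(k−1): e.g. 6·m6 = 6m6.
Continuing: m66m66m6m66m6 · 6m6m66m6m66m66m6m66m6 gives term 8.

m66m66m6m66m66m6m66m6m66m66m6m66m6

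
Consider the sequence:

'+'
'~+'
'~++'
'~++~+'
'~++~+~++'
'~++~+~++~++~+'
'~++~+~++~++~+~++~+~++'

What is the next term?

~++~+~++~++~+~++~+~++~++~+~++~++~+

This is a Fibonacci-style word recurrence s(k) = s(k−1)·s(k−2): e.g. ~+·+ = ~++.
The next term joins ~++~+~++~++~+~++~+~++ and ~++~+~++~++~+.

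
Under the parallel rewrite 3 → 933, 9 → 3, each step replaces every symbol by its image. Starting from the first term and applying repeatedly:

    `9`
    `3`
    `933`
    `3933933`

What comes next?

93339339333933933

Rewriting each symbol of 3933933: 3→933, 9→3, 3→933, 3→933, 9→3, 3→933, 3→933, which concatenates to 933 3 933 933 3 933 933.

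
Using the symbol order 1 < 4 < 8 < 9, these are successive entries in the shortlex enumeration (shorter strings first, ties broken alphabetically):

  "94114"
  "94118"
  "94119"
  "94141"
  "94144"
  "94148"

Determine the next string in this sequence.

94149

The successor of 94148 increments the rightmost position that isn't already 9 and resets every position after it to 1.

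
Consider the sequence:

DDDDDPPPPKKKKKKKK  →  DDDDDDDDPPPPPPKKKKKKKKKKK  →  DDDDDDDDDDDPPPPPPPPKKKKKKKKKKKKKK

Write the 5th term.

DDDDDDDDDDDDDDDDDPPPPPPPPPPPPKKKKKKKKKKKKKKKKKKKK

Reading off run lengths: D runs 5, 8, 11; P runs 4, 6, 8; K runs 8, 11, 14 — each is linear in n, where the shown terms are n = 2, 3, 4.
At n = 6 the blocks have lengths 17, 12, 20.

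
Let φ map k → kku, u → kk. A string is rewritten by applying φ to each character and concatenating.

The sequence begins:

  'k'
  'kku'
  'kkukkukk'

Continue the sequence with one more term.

kkukkukkkkukkukkkkukku

Expanding kkukkukk: k→kku, k→kku, u→kk, k→kku, k→kku, u→kk, k→kku, k→kku. Concatenated: kku kku kk kku kku kk kku kku.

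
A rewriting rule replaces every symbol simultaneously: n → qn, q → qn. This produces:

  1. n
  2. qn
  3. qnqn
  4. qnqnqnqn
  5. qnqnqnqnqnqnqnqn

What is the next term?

qnqnqnqnqnqnqnqnqnqnqnqnqnqnqnqn

Applying the rule to each of the 16 symbols of qnqnqnqnqnqnqnqn gives the pieces qn qn qn qn qn qn qn qn qn qn qn qn qn qn qn qn, which concatenate to the answer.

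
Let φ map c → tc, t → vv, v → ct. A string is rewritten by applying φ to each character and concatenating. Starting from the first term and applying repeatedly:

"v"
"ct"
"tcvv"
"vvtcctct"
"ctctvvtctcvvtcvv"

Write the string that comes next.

Applying the rule to each of the 16 symbols of ctctvvtctcvvtcvv gives the pieces tc vv tc vv ct ct vv tc vv tc ct ct vv tc ct ct, which concatenate to the answer.

tcvvtcvvctctvvtcvvtcctctvvtcctct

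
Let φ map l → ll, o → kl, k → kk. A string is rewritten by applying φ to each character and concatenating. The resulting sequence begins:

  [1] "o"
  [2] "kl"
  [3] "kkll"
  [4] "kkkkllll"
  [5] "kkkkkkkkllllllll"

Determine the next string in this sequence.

kkkkkkkkkkkkkkkkllllllllllllllll

Applying the rule to each of the 16 symbols of kkkkkkkkllllllll gives the pieces kk kk kk kk kk kk kk kk ll ll ll ll ll ll ll ll, which concatenate to the answer.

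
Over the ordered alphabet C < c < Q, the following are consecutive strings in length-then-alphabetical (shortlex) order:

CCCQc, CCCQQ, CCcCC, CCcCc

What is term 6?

Continuing the enumeration 2 steps past CCcCc: CCcCc → CCcCQ → (answer).

CCccC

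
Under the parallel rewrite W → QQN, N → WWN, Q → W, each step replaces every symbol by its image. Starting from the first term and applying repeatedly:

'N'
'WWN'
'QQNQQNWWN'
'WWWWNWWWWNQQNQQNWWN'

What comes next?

QQNQQNQQNQQNWWNQQNQQNQQNQQNWWNWWWWNWWWWNQQNQQNWWN

Replace each of the 19 characters of WWWWNWWWWNQQNQQNWWN in place — QQN QQN QQN QQN WWN QQN QQN QQN QQN WWN W W WWN W W WWN QQN QQN WWN — and concatenate.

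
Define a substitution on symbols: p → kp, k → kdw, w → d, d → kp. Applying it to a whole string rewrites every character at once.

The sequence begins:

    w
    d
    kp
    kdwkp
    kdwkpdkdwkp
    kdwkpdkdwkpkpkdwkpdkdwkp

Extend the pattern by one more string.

kdwkpdkdwkpkpkdwkpdkdwkpkdwkpkdwkpdkdwkpkpkdwkpdkdwkp

Applying the rule to each of the 24 symbols of kdwkpdkdwkpkpkdwkpdkdwkp gives the pieces kdw kp d kdw kp kp kdw kp d kdw kp kdw kp kdw kp d kdw kp kp kdw kp d kdw kp, which concatenate to the answer.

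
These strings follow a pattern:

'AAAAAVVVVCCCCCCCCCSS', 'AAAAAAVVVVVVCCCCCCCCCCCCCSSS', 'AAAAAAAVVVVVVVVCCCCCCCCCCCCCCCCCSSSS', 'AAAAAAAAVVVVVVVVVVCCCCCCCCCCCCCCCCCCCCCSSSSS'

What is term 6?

Each string has the form A^{n+3} V^{2n} C^{4n+1} S^{n}, where the shown terms are n = 2, 3, 4, 5.
Setting n = 7 gives 10, 14, 29, 7 characters in each block.

AAAAAAAAAAVVVVVVVVVVVVVVCCCCCCCCCCCCCCCCCCCCCCCCCCCCCSSSSSSS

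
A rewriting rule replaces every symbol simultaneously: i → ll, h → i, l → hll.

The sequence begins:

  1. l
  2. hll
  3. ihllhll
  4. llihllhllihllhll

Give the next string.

hllhllllihllhllihllhllllihllhllihllhll

Applying the rule to each of the 16 symbols of llihllhllihllhll gives the pieces hll hll ll i hll hll i hll hll ll i hll hll i hll hll, which concatenate to the answer.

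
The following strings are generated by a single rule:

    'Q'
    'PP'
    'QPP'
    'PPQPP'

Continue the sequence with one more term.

QPPPPQPP

From term 3 onward, concatenate the second-to-last term with the last: Q·PP = QPP, PP·QPP = PPQPP, …
The next term joins QPP and PPQPP.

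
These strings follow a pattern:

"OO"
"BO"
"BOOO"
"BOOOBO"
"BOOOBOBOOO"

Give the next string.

Each term (from the third on) is the previous term followed by the one before it: term 3 = BO·OO = BOOO.
The next term joins BOOOBOBOOO and BOOOBO.

BOOOBOBOOOBOOOBO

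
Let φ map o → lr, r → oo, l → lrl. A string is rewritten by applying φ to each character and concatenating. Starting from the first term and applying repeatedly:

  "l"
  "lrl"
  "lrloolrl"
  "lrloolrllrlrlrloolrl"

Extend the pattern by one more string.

φ(lrloolrllrlrlrloolrl) expands symbol-by-symbol to lrl oo lrl lr lr lrl oo lrl lrl oo lrl oo lrl oo lrl lr lr lrl oo lrl; joining the 20 pieces gives the next term.

lrloolrllrlrlrloolrllrloolrloolrloolrllrlrlrloolrl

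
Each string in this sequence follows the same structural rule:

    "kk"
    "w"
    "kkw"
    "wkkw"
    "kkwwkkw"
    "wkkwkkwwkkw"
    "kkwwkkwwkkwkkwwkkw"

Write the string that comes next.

wkkwkkwwkkwkkwwkkwwkkwkkwwkkw

Each term (from the third on) is the two preceding terms concatenated in order: term 3 = kk·w = kkw.
The next term joins wkkwkkwwkkw and kkwwkkwwkkwkkwwkkw.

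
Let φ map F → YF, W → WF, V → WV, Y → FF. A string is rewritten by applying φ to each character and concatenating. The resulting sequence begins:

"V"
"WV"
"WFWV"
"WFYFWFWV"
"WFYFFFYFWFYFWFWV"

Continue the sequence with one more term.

φ(WFYFFFYFWFYFWFWV) expands symbol-by-symbol to WF YF FF YF YF YF FF YF WF YF FF YF WF YF WF WV; joining the 16 pieces gives the next term.

WFYFFFYFYFYFFFYFWFYFFFYFWFYFWFWV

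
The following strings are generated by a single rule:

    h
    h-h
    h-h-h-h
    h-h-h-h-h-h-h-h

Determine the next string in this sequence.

Every step duplicates the string with '-' between the halves.
So the next term is two copies of h-h-h-h-h-h-h-h with '-' between the halves.

h-h-h-h-h-h-h-h-h-h-h-h-h-h-h-h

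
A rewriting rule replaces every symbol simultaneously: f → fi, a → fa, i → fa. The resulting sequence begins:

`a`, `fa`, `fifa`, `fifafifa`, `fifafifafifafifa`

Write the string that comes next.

Rewriting the 16 symbols of fifafifafifafifa one by one yields fi fa fi fa fi fa fi fa fi fa fi fa fi fa fi fa; concatenated:

fifafifafifafifafifafifafifafifa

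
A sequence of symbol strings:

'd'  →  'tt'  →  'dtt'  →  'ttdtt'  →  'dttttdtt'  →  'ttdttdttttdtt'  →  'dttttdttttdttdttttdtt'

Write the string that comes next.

Each term (from the third on) is the two preceding terms concatenated in order: term 3 = d·tt = dtt.
The next term joins ttdttdttttdtt and dttttdttttdttdttttdtt.

ttdttdttttdttdttttdttttdttdttttdtt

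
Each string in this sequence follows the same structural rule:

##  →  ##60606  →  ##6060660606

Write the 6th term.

Each term is the previous one with 60606 appended.
From ##6060660606, 3 further steps: ##6060660606 → ##606066060660606 → ##60606606066060660606 → (answer).

##6060660606606066060660606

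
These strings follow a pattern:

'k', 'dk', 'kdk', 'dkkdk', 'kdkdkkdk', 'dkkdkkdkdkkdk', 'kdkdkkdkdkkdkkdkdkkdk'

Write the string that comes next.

This is a Fibonacci-style word recurrence s(k) = s(k−2)·s(k−1): e.g. k·dk = kdk.
Continuing: dkkdkkdkdkkdk · kdkdkkdkdkkdkkdkdkkdk gives term 8.

dkkdkkdkdkkdkkdkdkkdkdkkdkkdkdkkdk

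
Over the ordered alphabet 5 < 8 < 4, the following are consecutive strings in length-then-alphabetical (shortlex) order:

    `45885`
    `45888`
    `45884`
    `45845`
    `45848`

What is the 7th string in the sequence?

Advancing 2 positions from 45848 through 45848 → 45844 reaches term 7.

45455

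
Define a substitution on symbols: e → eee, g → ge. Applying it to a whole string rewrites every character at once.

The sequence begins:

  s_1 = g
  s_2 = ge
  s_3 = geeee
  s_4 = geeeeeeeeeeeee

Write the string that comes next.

φ(geeeeeeeeeeeee) expands symbol-by-symbol to ge eee eee eee eee eee eee eee eee eee eee eee eee eee; joining the 14 pieces gives the next term.

geeeeeeeeeeeeeeeeeeeeeeeeeeeeeeeeeeeeeeee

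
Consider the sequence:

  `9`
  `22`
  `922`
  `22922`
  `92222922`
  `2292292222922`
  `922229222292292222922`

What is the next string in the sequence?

2292292222922922229222292292222922

Each term (from the third on) is the two preceding terms concatenated in order: term 3 = 9·22 = 922.
Continuing: 2292292222922 · 922229222292292222922 gives term 8.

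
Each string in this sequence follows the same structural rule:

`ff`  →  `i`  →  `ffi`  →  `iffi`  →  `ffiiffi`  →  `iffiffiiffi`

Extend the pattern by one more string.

ffiiffiiffiffiiffi

From term 3 onward, concatenate the second-to-last term with the last: ff·i = ffi, i·ffi = iffi, …
So term 7 is ffiiffi·iffiffiiffi.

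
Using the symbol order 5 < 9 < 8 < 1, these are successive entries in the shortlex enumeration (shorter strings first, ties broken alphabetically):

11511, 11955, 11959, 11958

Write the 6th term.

11995

Advancing 2 positions from 11958 through 11958 → 11951 reaches term 6.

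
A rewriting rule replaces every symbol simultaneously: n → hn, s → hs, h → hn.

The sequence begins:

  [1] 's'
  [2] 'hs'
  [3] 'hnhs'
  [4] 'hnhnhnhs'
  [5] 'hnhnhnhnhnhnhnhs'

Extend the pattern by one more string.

Rewriting the 16 symbols of hnhnhnhnhnhnhnhs one by one yields hn hn hn hn hn hn hn hn hn hn hn hn hn hn hn hs; concatenated:

hnhnhnhnhnhnhnhnhnhnhnhnhnhnhnhs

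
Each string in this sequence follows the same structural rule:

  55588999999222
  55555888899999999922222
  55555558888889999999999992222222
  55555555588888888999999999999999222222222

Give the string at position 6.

Term n consists of 2n+1 5's, followed by 2n 8's, followed by 3n+3 9's, followed by 2n+1 2's (n = 1, 2, …).
For term 6, n = 6, so the run lengths are 13, 12, 21, 13.

55555555555558888888888889999999999999999999992222222222222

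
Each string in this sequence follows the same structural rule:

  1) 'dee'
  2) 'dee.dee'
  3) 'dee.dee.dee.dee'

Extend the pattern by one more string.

Every step duplicates the string with '.' between the halves.
So the next term is two copies of dee.dee.dee.dee with '.' between the halves.

dee.dee.dee.dee.dee.dee.dee.dee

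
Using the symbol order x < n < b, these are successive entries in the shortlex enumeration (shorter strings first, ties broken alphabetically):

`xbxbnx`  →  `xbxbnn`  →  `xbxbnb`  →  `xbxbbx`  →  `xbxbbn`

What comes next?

xbxbbb

The successor of xbxbbn increments the rightmost position that isn't already b and resets every position after it to x.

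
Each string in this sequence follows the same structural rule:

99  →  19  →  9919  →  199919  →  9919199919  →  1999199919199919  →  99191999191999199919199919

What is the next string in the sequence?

Each term (from the third on) is the two preceding terms concatenated in order: term 3 = 99·19 = 9919.
The next term joins 1999199919199919 and 99191999191999199919199919.

199919991919991999191999191999199919199919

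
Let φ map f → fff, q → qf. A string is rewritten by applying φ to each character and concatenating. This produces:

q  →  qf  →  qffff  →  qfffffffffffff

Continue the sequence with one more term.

qffffffffffffffffffffffffffffffffffffffff

φ(qfffffffffffff) expands symbol-by-symbol to qf fff fff fff fff fff fff fff fff fff fff fff fff fff; joining the 14 pieces gives the next term.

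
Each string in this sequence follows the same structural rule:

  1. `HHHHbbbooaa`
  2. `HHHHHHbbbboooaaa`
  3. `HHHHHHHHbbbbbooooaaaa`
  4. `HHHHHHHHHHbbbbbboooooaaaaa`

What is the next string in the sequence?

HHHHHHHHHHHHbbbbbbbooooooaaaaaa

The n-th term is 2n H's then n+1 b's then n o's then n a's, where the shown terms are n = 2, 3, 4, 5.
Setting n = 6 gives 12, 7, 6, 6 characters in each block.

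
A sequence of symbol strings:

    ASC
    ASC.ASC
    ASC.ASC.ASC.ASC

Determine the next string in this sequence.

Each string is two copies of the previous one joined by '.'.
Doubling ASC.ASC.ASC.ASC with '.' between the halves:

ASC.ASC.ASC.ASC.ASC.ASC.ASC.ASC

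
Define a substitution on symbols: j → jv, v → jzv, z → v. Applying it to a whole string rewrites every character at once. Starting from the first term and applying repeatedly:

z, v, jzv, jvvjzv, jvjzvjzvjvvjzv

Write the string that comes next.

jvjzvjvvjzvjvvjzvjvjzvjzvjvvjzv

Applying the rule to each of the 14 symbols of jvjzvjzvjvvjzv gives the pieces jv jzv jv v jzv jv v jzv jv jzv jzv jv v jzv, which concatenate to the answer.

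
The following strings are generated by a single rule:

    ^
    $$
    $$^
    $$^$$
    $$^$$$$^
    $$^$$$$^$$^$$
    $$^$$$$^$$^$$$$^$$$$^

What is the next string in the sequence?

$$^$$$$^$$^$$$$^$$$$^$$^$$$$^$$^$$

From term 3 onward, concatenate the last term with the second-to-last: $$·^ = $$^, $$^·$$ = $$^$$, …
Continuing: $$^$$$$^$$^$$$$^$$$$^ · $$^$$$$^$$^$$ gives term 8.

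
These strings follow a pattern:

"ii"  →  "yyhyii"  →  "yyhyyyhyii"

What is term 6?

Every step adds yyhy at the front: s(k+1) = yyhy·s(k).
From yyhyyyhyii, 3 further steps: yyhyyyhyii → yyhyyyhyyyhyii → yyhyyyhyyyhyyyhyii → (answer).

yyhyyyhyyyhyyyhyyyhyii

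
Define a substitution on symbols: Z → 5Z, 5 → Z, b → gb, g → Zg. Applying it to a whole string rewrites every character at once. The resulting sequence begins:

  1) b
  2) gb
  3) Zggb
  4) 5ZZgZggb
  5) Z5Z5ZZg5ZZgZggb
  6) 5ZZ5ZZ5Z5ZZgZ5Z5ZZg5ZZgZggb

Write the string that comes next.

Rewriting the 27 symbols of 5ZZ5ZZ5Z5ZZgZ5Z5ZZg5ZZgZggb one by one yields Z 5Z 5Z Z 5Z 5Z Z 5Z Z 5Z 5Z Zg 5Z Z 5Z Z 5Z 5Z Zg Z 5Z 5Z Zg 5Z Zg Zg gb; concatenated:

Z5Z5ZZ5Z5ZZ5ZZ5Z5ZZg5ZZ5ZZ5Z5ZZgZ5Z5ZZg5ZZgZggb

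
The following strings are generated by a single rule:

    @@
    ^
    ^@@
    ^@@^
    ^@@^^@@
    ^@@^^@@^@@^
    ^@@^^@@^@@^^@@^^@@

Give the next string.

^@@^^@@^@@^^@@^^@@^@@^^@@^@@^

From term 3 onward, concatenate the last term with the second-to-last: ^·@@ = ^@@, ^@@·^ = ^@@^, …
Continuing: ^@@^^@@^@@^^@@^^@@ · ^@@^^@@^@@^ gives term 8.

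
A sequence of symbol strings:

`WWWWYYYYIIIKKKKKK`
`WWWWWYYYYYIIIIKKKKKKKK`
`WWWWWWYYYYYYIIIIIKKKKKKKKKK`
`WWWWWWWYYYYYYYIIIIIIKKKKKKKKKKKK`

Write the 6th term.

WWWWWWWWWYYYYYYYYYIIIIIIIIKKKKKKKKKKKKKKKK

The n-th term is n+1 W's then n+1 Y's then n I's then 2n K's, where the shown terms are n = 3, 4, 5, 6.
For term 6, n = 8, so the run lengths are 9, 9, 8, 16.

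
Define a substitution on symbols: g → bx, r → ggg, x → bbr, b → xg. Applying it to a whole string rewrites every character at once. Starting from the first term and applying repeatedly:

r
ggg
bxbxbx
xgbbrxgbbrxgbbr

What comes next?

φ(xgbbrxgbbrxgbbr) expands symbol-by-symbol to bbr bx xg xg ggg bbr bx xg xg ggg bbr bx xg xg ggg; joining the 15 pieces gives the next term.

bbrbxxgxggggbbrbxxgxggggbbrbxxgxgggg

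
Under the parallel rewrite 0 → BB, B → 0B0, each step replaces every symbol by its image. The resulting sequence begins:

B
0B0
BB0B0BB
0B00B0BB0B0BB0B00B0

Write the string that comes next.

Replace each of the 19 characters of 0B00B0BB0B0BB0B00B0 in place — BB 0B0 BB BB 0B0 BB 0B0 0B0 BB 0B0 BB 0B0 0B0 BB 0B0 BB BB 0B0 BB — and concatenate.

BB0B0BBBB0B0BB0B00B0BB0B0BB0B00B0BB0B0BBBB0B0BB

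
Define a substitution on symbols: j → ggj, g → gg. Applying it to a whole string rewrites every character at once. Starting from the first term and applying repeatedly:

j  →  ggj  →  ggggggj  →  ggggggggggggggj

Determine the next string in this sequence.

Applying the rule to each of the 15 symbols of ggggggggggggggj gives the pieces gg gg gg gg gg gg gg gg gg gg gg gg gg gg ggj, which concatenate to the answer.

ggggggggggggggggggggggggggggggj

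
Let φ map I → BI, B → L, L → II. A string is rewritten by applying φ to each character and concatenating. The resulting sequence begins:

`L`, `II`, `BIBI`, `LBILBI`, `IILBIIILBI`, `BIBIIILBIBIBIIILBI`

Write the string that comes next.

LBILBIBIBIIILBILBILBIBIBIIILBI

Applying the rule to each of the 18 symbols of BIBIIILBIBIBIIILBI gives the pieces L BI L BI BI BI II L BI L BI L BI BI BI II L BI, which concatenate to the answer.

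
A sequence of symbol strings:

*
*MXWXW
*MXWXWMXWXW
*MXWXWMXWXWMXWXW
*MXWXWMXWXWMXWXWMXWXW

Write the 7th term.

Every step adds MXWXW to the end: s(k+1) = s(k)·MXWXW.
From *MXWXWMXWXWMXWXWMXWXW, 2 further steps: *MXWXWMXWXWMXWXWMXWXW → *MXWXWMXWXWMXWXWMXWXWMXWXW → (answer).

*MXWXWMXWXWMXWXWMXWXWMXWXWMXWXW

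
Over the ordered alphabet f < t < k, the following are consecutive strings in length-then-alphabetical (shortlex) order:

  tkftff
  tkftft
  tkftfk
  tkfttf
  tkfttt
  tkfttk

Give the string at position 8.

Stepping forward 2 times from tkfttk: tkfttk → tkftkf, then the target.

tkftkt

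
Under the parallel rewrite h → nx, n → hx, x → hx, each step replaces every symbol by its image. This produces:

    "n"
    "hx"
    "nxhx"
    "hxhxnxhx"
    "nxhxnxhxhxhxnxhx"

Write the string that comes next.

φ(nxhxnxhxhxhxnxhx) expands symbol-by-symbol to hx hx nx hx hx hx nx hx nx hx nx hx hx hx nx hx; joining the 16 pieces gives the next term.

hxhxnxhxhxhxnxhxnxhxnxhxhxhxnxhx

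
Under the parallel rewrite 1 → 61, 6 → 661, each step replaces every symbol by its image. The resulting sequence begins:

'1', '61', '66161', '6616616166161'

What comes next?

Rewriting the 13 symbols of 6616616166161 one by one yields 661 661 61 661 661 61 661 61 661 661 61 661 61; concatenated:

6616616166166161661616616616166161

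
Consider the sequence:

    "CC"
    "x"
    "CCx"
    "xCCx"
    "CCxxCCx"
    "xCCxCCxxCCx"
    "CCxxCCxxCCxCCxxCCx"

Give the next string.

xCCxCCxxCCxCCxxCCxxCCxCCxxCCx

This is a Fibonacci-style word recurrence s(k) = s(k−2)·s(k−1): e.g. CC·x = CCx.
So term 8 is xCCxCCxxCCx·CCxxCCxxCCxCCxxCCx.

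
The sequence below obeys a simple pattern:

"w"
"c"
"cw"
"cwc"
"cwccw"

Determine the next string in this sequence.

cwccwcwc

From term 3 onward, concatenate the last term with the second-to-last: c·w = cw, cw·c = cwc, …
So term 6 is cwccw·cwc.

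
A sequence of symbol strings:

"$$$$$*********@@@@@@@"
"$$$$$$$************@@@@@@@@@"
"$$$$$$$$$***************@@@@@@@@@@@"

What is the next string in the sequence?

$$$$$$$$$$$******************@@@@@@@@@@@@@

The n-th term is 2n-1 $'s then 3n *'s then 2n+1 @'s, where the shown terms are n = 3, 4, 5.
Setting n = 6 gives 11, 18, 13 characters in each block.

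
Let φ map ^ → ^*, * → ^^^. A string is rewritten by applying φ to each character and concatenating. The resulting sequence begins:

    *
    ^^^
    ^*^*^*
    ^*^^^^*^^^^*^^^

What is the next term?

^*^^^^*^*^*^*^^^^*^*^*^*^^^^*^*^*

Applying the rule to each of the 15 symbols of ^*^^^^*^^^^*^^^ gives the pieces ^* ^^^ ^* ^* ^* ^* ^^^ ^* ^* ^* ^* ^^^ ^* ^* ^*, which concatenate to the answer.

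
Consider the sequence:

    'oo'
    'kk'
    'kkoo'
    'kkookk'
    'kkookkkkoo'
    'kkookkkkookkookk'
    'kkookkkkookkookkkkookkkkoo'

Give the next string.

kkookkkkookkookkkkookkkkookkookkkkookkookk

Each term (from the third on) is the previous term followed by the one before it: term 3 = kk·oo = kkoo.
The next term joins kkookkkkookkookkkkookkkkoo and kkookkkkookkookk.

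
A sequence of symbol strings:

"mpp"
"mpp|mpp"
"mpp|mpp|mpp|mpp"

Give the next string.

s(k+1) = s(k)·|·s(k) — each term doubles the last with '|' between the halves.
One more doubling of mpp|mpp|mpp|mpp gives the answer.

mpp|mpp|mpp|mpp|mpp|mpp|mpp|mpp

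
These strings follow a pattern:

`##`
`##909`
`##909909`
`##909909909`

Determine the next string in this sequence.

Every step adds 909 to the end: s(k+1) = s(k)·909.
Applying this once more to ##909909909:

##909909909909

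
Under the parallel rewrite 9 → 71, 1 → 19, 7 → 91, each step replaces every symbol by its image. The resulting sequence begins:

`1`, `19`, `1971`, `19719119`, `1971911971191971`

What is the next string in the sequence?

φ(1971911971191971) expands symbol-by-symbol to 19 71 91 19 71 19 19 71 91 19 19 71 19 71 91 19; joining the 16 pieces gives the next term.

19719119711919719119197119719119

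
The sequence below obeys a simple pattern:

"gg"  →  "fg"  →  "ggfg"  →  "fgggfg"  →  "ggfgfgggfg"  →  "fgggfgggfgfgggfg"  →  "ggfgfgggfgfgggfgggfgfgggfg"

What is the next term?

This is a Fibonacci-style word recurrence s(k) = s(k−2)·s(k−1): e.g. gg·fg = ggfg.
Continuing: fgggfgggfgfgggfg · ggfgfgggfgfgggfgggfgfgggfg gives term 8.

fgggfgggfgfgggfgggfgfgggfgfgggfgggfgfgggfg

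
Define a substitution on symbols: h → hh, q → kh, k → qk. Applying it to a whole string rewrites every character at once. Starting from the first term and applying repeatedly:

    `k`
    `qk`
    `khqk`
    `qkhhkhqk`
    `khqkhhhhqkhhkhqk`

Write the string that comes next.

Rewriting the 16 symbols of khqkhhhhqkhhkhqk one by one yields qk hh kh qk hh hh hh hh kh qk hh hh qk hh kh qk; concatenated:

qkhhkhqkhhhhhhhhkhqkhhhhqkhhkhqk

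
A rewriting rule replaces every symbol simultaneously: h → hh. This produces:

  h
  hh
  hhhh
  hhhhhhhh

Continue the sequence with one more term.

Expanding hhhhhhhh: h→hh, h→hh, h→hh, h→hh, h→hh, h→hh, h→hh, h→hh. Concatenated: hh hh hh hh hh hh hh hh.

hhhhhhhhhhhhhhhh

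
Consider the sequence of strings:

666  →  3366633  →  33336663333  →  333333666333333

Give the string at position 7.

333333333333666333333333333

Every step adds 33 to the front and 33 to the end of the previous string.
From 333333666333333, 3 further steps: 333333666333333 → 3333333366633333333 → 33333333336663333333333 → (answer).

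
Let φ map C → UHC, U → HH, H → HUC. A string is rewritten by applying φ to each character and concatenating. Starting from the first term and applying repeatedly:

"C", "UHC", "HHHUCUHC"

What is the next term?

HUCHUCHUCHHUHCHHHUCUHC

Rewriting each symbol of HHHUCUHC: H→HUC, H→HUC, H→HUC, U→HH, C→UHC, U→HH, H→HUC, C→UHC, which concatenates to HUC HUC HUC HH UHC HH HUC UHC.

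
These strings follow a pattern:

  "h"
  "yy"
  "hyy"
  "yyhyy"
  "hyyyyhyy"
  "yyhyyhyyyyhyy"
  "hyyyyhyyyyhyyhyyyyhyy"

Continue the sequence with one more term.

yyhyyhyyyyhyyhyyyyhyyyyhyyhyyyyhyy

Each term (from the third on) is the two preceding terms concatenated in order: term 3 = h·yy = hyy.
So term 8 is yyhyyhyyyyhyy·hyyyyhyyyyhyyhyyyyhyy.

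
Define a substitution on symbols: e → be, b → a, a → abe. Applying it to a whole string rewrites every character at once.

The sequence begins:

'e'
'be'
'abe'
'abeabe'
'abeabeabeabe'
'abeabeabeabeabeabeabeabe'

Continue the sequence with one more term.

abeabeabeabeabeabeabeabeabeabeabeabeabeabeabeabe

φ(abeabeabeabeabeabeabeabe) expands symbol-by-symbol to abe a be abe a be abe a be abe a be abe a be abe a be abe a be abe a be; joining the 24 pieces gives the next term.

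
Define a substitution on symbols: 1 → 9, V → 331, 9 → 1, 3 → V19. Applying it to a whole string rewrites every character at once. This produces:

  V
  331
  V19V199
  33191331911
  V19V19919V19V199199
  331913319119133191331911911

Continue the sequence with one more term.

V19V19919V19V19919919V19V19919V19V199199199

Replace each of the 27 characters of 331913319119133191331911911 in place — V19 V19 9 1 9 V19 V19 9 1 9 9 1 9 V19 V19 9 1 9 V19 V19 9 1 9 9 1 9 9 — and concatenate.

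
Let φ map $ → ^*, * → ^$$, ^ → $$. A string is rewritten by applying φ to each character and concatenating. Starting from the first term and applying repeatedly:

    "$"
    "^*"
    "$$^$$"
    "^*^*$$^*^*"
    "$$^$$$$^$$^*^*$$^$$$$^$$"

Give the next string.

Rewriting the 24 symbols of $$^$$$$^$$^*^*$$^$$$$^$$ one by one yields ^* ^* $$ ^* ^* ^* ^* $$ ^* ^* $$ ^$$ $$ ^$$ ^* ^* $$ ^* ^* ^* ^* $$ ^* ^*; concatenated:

^*^*$$^*^*^*^*$$^*^*$$^$$$$^$$^*^*$$^*^*^*^*$$^*^*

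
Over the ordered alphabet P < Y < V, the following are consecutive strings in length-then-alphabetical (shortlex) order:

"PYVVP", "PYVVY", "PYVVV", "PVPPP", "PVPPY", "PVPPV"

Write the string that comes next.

PVPYP

The successor of PVPPV increments the rightmost position that isn't already V and resets every position after it to P.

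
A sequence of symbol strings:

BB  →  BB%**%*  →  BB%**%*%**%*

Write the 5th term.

BB%**%*%**%*%**%*%**%*

The strings grow by a fixed suffix %**%* each time.
From BB%**%*%**%*, 2 further steps: BB%**%*%**%* → BB%**%*%**%*%**%* → (answer).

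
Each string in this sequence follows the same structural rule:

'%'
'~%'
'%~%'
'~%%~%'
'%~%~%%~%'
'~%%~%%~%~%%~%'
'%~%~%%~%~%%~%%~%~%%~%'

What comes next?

From term 3 onward, concatenate the second-to-last term with the last: %·~% = %~%, ~%·%~% = ~%%~%, …
Continuing: ~%%~%%~%~%%~% · %~%~%%~%~%%~%%~%~%%~% gives term 8.

~%%~%%~%~%%~%%~%~%%~%~%%~%%~%~%%~%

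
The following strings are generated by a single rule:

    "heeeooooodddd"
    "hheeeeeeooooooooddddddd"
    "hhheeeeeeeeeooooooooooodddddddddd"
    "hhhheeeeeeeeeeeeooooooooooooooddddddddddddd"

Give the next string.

hhhhheeeeeeeeeeeeeeeooooooooooooooooodddddddddddddddd

Term n consists of n h's, followed by 3n e's, followed by 3n+2 o's, followed by 3n+1 d's (n = 1, 2, …).
For the next term, n = 5, so the run lengths are 5, 15, 17, 16.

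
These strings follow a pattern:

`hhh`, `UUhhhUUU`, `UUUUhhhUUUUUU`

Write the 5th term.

Each term wraps the previous one in UU on the left and UUU on the right.
From UUUUhhhUUUUUU, 2 further steps: UUUUhhhUUUUUU → UUUUUUhhhUUUUUUUUU → (answer).

UUUUUUUUhhhUUUUUUUUUUUU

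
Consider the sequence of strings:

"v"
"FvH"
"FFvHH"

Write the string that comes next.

Each term wraps the previous one in F on the left and H on the right.
So the next term is F·FFvHH·H.

FFFvHHH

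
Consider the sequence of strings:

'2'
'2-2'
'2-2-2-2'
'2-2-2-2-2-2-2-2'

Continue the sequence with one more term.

2-2-2-2-2-2-2-2-2-2-2-2-2-2-2-2

Every step duplicates the string with '-' between the halves.
One more doubling of 2-2-2-2-2-2-2-2 gives the answer.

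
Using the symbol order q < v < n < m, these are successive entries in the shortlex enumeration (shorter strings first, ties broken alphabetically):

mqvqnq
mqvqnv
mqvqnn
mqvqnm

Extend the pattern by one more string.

Treat mqvqnm as a base-4 numeral over the given alphabet and add one, carrying through any trailing m's.

mqvqmq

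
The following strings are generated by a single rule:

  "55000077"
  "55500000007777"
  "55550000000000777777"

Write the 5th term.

Each string has the form 5^{n+1} 0^{3n+1} 7^{2n} (n = 1, 2, …).
At n = 5 the blocks have lengths 6, 16, 10.

55555500000000000000007777777777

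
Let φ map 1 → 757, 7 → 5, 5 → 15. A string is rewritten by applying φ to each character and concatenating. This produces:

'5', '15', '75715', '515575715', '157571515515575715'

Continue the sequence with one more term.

Replace each of the 18 characters of 157571515515575715 in place — 757 15 5 15 5 757 15 757 15 15 757 15 15 5 15 5 757 15 — and concatenate.

7571551557571575715157571515515575715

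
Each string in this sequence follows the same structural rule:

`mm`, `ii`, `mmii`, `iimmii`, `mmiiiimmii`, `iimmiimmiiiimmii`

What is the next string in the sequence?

mmiiiimmiiiimmiimmiiiimmii

This is a Fibonacci-style word recurrence s(k) = s(k−2)·s(k−1): e.g. mm·ii = mmii.
So term 7 is mmiiiimmii·iimmiimmiiiimmii.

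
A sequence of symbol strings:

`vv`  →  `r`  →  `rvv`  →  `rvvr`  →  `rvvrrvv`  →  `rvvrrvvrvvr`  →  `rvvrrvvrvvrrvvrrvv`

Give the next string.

rvvrrvvrvvrrvvrrvvrvvrrvvrvvr

Each term (from the third on) is the previous term followed by the one before it: term 3 = r·vv = rvv.
So term 8 is rvvrrvvrvvrrvvrrvv·rvvrrvvrvvr.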